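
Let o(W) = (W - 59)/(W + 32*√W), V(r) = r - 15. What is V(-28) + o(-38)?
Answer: -45569/1062 + 776*I*√38/10089 ≈ -42.909 + 0.47414*I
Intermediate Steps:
V(r) = -15 + r
o(W) = (-59 + W)/(W + 32*√W)
V(-28) + o(-38) = (-15 - 28) + (-59 - 38)/(-38 + 32*√(-38)) = -43 - 97/(-38 + 32*(I*√38)) = -43 - 97/(-38 + 32*I*√38)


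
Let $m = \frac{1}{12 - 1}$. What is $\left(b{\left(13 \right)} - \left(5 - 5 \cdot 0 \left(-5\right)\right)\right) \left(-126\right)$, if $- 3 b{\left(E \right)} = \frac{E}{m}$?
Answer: $6636$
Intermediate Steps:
$m = \frac{1}{11} \approx 0.090909$
$b{\left(E \right)} = - \frac{11 E}{3}$ ($b{\left(E \right)} = - \frac{E \frac{1}{\frac{1}{11}}}{3} = - \frac{E 11}{3} = - \frac{11 E}{3}$)
$\left(b{\left(13 \right)} - \left(5 - 5 \cdot 0 \left(-5\right)\right)\right) \left(-126\right) = \left(\left(- \frac{11}{3}\right) 13 - \left(5 - 5 \cdot 0 \left(-5\right)\right)\right) \left(-126\right) = \left(- \frac{143}{3} + \left(5 \cdot 0 - 5\right)\right) \left(-126\right) = \left(- \frac{143}{3} + \left(0 - 5\right)\right) \left(-126\right) = \left(- \frac{143}{3} - 5\right) \left(-126\right) = \left(- \frac{158}{3}\right) \left(-126\right) = 6636$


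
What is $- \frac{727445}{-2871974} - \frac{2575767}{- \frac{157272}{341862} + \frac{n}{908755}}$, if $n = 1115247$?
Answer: $- \frac{383030571124717760442575}{114083831766149266} \approx -3.3574 \cdot 10^{6}$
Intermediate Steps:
$- \frac{727445}{-2871974} - \frac{2575767}{- \frac{157272}{341862} + \frac{n}{908755}} = - \frac{727445}{-2871974} - \frac{2575767}{- \frac{157272}{341862} + \frac{1115247}{908755}} = \left(-727445\right) \left(- \frac{1}{2871974}\right) - \frac{2575767}{\left(-157272\right) \frac{1}{341862} + 1115247 \cdot \frac{1}{908755}} = \frac{727445}{2871974} - \frac{2575767}{- \frac{26212}{56977} + \frac{1115247}{908755}} = \frac{727445}{2871974} - \frac{2575767}{\frac{39723142259}{51778133635}} = \frac{727445}{2871974} - \frac{133368407938623045}{39723142259} = - \frac{383030571124717760442575}{114083831766149266}$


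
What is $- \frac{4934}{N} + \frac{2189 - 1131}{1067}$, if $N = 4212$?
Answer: $- \frac{404141}{2247102} \approx -0.17985$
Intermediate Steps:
$- \frac{4934}{N} + \frac{2189 - 1131}{1067} = - \frac{4934}{4212} + \frac{2189 - 1131}{1067} = \left(-4934\right) \frac{1}{4212} + 1058 \cdot \frac{1}{1067} = - \frac{2467}{2106} + \frac{1058}{1067} = - \frac{404141}{2247102}$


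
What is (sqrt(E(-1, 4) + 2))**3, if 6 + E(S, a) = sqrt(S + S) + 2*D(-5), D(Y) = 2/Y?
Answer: sqrt(5)*(-24 + 5*I*sqrt(2))**(3/2)/25 ≈ -4.6641 - 10.176*I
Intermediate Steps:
E(S, a) = -34/5 + sqrt(2)*sqrt(S) (E(S, a) = -6 + (sqrt(S + S) + 2*(2/(-5))) = -6 + (sqrt(2*S) + 2*(2*(-1/5))) = -6 + (sqrt(2)*sqrt(S) + 2*(-2/5)) = -6 + (sqrt(2)*sqrt(S) - 4/5) = -6 + (-4/5 + sqrt(2)*sqrt(S)) = -34/5 + sqrt(2)*sqrt(S))
(sqrt(E(-1, 4) + 2))**3 = (sqrt((-34/5 + sqrt(2)*sqrt(-1)) + 2))**3 = (sqrt((-34/5 + sqrt(2)*I) + 2))**3 = (sqrt((-34/5 + I*sqrt(2)) + 2))**3 = (sqrt(-24/5 + I*sqrt(2)))**3 = (-24/5 + I*sqrt(2))**(3/2)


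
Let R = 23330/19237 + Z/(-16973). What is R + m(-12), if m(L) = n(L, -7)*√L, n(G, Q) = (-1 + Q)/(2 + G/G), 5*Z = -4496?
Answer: 2066390002/1632548005 - 16*I*√3/3 ≈ 1.2657 - 9.2376*I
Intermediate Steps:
Z = -4496/5 (Z = (⅕)*(-4496) = -4496/5 ≈ -899.20)
R = 2066390002/1632548005 (R = 23330/19237 - 4496/5/(-16973) = 23330*(1/19237) - 4496/5*(-1/16973) = 23330/19237 + 4496/84865 = 2066390002/1632548005 ≈ 1.2657)
n(G, Q) = -⅓ + Q/3 (n(G, Q) = (-1 + Q)/(2 + 1) = (-1 + Q)/3 = (-1 + Q)*(⅓) = -⅓ + Q/3)
m(L) = -8*√L/3 (m(L) = (-⅓ + (⅓)*(-7))*√L = (-⅓ - 7/3)*√L = -8*√L/3)
R + m(-12) = 2066390002/1632548005 - 16*I*√3/3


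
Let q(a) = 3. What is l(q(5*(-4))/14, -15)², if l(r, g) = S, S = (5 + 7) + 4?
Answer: 256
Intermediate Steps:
S = 16 (S = 12 + 4 = 16)
l(r, g) = 16
l(q(5*(-4))/14, -15)² = 16² = 256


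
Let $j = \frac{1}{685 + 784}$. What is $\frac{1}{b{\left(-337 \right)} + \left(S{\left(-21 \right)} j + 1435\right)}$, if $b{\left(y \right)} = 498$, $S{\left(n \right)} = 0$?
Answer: $\frac{1}{1933} \approx 0.00051733$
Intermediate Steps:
$j = \frac{1}{1469} \approx 0.00068074$
$\frac{1}{b{\left(-337 \right)} + \left(S{\left(-21 \right)} j + 1435\right)} = \frac{1}{498 + \left(0 \cdot \frac{1}{1469} + 1435\right)} = \frac{1}{498 + \left(0 + 1435\right)} = \frac{1}{498 + 1435} = \frac{1}{1933}$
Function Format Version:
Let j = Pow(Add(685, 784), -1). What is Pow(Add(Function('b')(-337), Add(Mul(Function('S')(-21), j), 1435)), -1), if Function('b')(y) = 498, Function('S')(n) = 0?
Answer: Rational(1, 1933) ≈ 0.00051733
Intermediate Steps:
j = Rational(1, 1469) (j = Pow(1469, -1) = Rational(1, 1469) ≈ 0.00068074)
Pow(Add(Function('b')(-337), Add(Mul(Function('S')(-21), j), 1435)), -1) = Pow(Add(498, Add(Mul(0, Rational(1, 1469)), 1435)), -1) = Pow(Add(498, Add(0, 1435)), -1) = Pow(Add(498, 1435), -1) = Pow(1933, -1) = Rational(1, 1933)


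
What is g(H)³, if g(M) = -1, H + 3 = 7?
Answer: -1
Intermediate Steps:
H = 4 (H = -3 + 7 = 4)
g(H)³ = (-1)³ = -1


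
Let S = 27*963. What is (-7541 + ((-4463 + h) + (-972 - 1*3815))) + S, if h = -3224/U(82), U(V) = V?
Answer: 375998/41 ≈ 9170.7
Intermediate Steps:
h = -1612/41 (h = -3224/82 = -3224*1/82 = -1612/41 ≈ -39.317)
S = 26001
(-7541 + ((-4463 + h) + (-972 - 1*3815))) + S = (-7541 + ((-4463 - 1612/41) + (-972 - 1*3815))) + 26001 = (-7541 + (-184595/41 + (-972 - 3815))) + 26001 = (-7541 + (-184595/41 - 4787)) + 26001 = (-7541 - 380862/41) + 26001 = -690043/41 + 26001 = 375998/41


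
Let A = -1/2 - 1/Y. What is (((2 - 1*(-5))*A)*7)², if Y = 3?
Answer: 60025/36 ≈ 1667.4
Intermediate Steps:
A = -⅚ (A = -1/2 - 1/3 = -1*½ - 1*⅓ = -½ - ⅓ = -⅚ ≈ -0.83333)
(((2 - 1*(-5))*A)*7)² = (((2 - 1*(-5))*(-⅚))*7)² = (((2 + 5)*(-⅚))*7)² = ((7*(-⅚))*7)² = (-35/6*7)² = (-245/6)² = 60025/36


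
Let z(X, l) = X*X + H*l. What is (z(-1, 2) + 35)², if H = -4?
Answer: 784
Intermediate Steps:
z(X, l) = X² - 4*l (z(X, l) = X*X - 4*l = X² - 4*l)
(z(-1, 2) + 35)² = (((-1)² - 4*2) + 35)² = ((1 - 8) + 35)² = (-7 + 35)² = 28² = 784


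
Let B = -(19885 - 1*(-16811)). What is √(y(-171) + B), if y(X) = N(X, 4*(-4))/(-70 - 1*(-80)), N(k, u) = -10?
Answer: I*√36697 ≈ 191.56*I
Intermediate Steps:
B = -36696 (B = -(19885 + 16811) = -1*36696 = -36696)
y(X) = -1 (y(X) = -10/(-70 - 1*(-80)) = -10/(-70 + 80) = -10/10 = -10*⅒ = -1)
√(y(-171) + B) = √(-1 - 36696) = √(-36697) = I*√36697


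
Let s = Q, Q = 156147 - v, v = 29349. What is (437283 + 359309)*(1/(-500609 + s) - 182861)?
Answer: -54451407232849024/373811 ≈ -1.4567e+11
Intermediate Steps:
Q = 126798 (Q = 156147 - 1*29349 = 156147 - 29349 = 126798)
s = 126798
(437283 + 359309)*(1/(-500609 + s) - 182861) = (437283 + 359309)*(1/(-500609 + 126798) - 182861) = 796592*(1/(-373811) - 182861) = 796592*(-1/373811 - 182861) = 796592*(-68355453272/373811) = -54451407232849024/373811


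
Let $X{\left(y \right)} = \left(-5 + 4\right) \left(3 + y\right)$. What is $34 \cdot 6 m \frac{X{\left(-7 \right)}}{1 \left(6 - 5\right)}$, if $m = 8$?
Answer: $6528$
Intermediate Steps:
$X{\left(y \right)} = -3 - y$ ($X{\left(y \right)} = - (3 + y) = -3 - y$)
$34 \cdot 6 m \frac{X{\left(-7 \right)}}{1 \left(6 - 5\right)} = 34 \cdot 6 \cdot 8 \frac{-3 - -7}{1 \left(6 - 5\right)} = 34 \cdot 48 \frac{-3 + 7}{1 \cdot 1} = 1632 \cdot \frac{4}{1} = 1632 \cdot 4 \cdot 1 = 1632 \cdot 4 = 6528$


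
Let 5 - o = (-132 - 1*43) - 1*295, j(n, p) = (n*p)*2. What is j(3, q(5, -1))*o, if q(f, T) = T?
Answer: -2850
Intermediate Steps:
j(n, p) = 2*n*p
o = 475 (o = 5 - ((-132 - 1*43) - 1*295) = 5 - ((-132 - 43) - 295) = 5 - (-175 - 295) = 5 - 1*(-470) = 5 + 470 = 475)
j(3, q(5, -1))*o = (2*3*(-1))*475 = -6*475 = -2850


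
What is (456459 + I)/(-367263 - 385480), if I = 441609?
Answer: -898068/752743 ≈ -1.1931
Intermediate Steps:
(456459 + I)/(-367263 - 385480) = (456459 + 441609)/(-367263 - 385480) = 898068/(-752743) = 898068*(-1/752743) = -898068/752743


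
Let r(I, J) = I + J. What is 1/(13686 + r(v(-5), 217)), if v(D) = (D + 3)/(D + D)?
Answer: 5/69516 ≈ 7.1926e-5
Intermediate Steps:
v(D) = (3 + D)/(2*D) (v(D) = (3 + D)/((2*D)) = (3 + D)*(1/(2*D)) = (3 + D)/(2*D))
1/(13686 + r(v(-5), 217)) = 1/(13686 + ((½)*(3 - 5)/(-5) + 217)) = 1/(13686 + ((½)*(-⅕)*(-2) + 217)) = 1/(13686 + (⅕ + 217)) = 1/(13686 + 1086/5) = 1/(69516/5) = 5/69516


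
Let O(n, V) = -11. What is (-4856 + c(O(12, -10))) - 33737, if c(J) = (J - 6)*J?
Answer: -38406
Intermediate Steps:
c(J) = J*(-6 + J) (c(J) = (-6 + J)*J = J*(-6 + J))
(-4856 + c(O(12, -10))) - 33737 = (-4856 - 11*(-6 - 11)) - 33737 = (-4856 - 11*(-17)) - 33737 = (-4856 + 187) - 33737 = -4669 - 33737 = -38406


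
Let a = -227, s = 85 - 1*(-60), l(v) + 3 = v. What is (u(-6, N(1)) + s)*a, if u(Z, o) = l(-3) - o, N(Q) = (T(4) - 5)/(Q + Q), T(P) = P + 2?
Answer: -62879/2 ≈ -31440.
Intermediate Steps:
l(v) = -3 + v
T(P) = 2 + P
s = 145 (s = 85 + 60 = 145)
N(Q) = 1/(2*Q) (N(Q) = ((2 + 4) - 5)/(Q + Q) = (6 - 5)/((2*Q)) = 1*(1/(2*Q)) = 1/(2*Q))
u(Z, o) = -6 - o (u(Z, o) = (-3 - 3) - o = -6 - o)
(u(-6, N(1)) + s)*a = ((-6 - 1/(2*1)) + 145)*(-227) = ((-6 - 1/2) + 145)*(-227) = (-13/2 + 145)*(-227) = (277/2)*(-227) = -62879/2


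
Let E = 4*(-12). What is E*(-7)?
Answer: 336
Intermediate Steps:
E = -48
E*(-7) = -48*(-7) = 336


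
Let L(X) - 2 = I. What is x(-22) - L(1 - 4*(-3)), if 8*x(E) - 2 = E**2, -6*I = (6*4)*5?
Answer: 315/4 ≈ 78.750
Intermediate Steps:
I = -20 (I = -6*4*5/6 = -4*5 = -1/6*120 = -20)
L(X) = -18 (L(X) = 2 - 20 = -18)
x(E) = 1/4 + E**2/8
x(-22) - L(1 - 4*(-3)) = (1/4 + (1/8)*(-22)**2) - 1*(-18) = (1/4 + (1/8)*484) + 18 = (1/4 + 121/2) + 18 = 243/4 + 18 = 315/4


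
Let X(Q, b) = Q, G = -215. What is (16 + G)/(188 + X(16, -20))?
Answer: -199/204 ≈ -0.97549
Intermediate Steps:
(16 + G)/(188 + X(16, -20)) = (16 - 215)/(188 + 16) = -199/204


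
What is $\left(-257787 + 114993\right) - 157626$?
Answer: $-300420$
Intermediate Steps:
$\left(-257787 + 114993\right) - 157626 = -142794 - 157626 = -300420$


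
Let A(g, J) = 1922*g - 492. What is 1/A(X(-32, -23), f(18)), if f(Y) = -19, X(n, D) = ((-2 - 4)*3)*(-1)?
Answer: 1/34104 ≈ 2.9322e-5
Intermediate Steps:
X(n, D) = 18 (X(n, D) = -6*3*(-1) = -18*(-1) = 18)
A(g, J) = -492 + 1922*g
1/A(X(-32, -23), f(18)) = 1/(-492 + 1922*18) = 1/(-492 + 34596) = 1/34104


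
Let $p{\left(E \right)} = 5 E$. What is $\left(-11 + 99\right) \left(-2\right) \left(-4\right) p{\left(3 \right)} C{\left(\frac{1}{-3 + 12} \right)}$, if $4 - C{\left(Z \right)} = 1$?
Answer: $31680$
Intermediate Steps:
$C{\left(Z \right)} = 3$ ($C{\left(Z \right)} = 4 - 1 = 3$)
$\left(-11 + 99\right) \left(-2\right) \left(-4\right) p{\left(3 \right)} C{\left(\frac{1}{-3 + 12} \right)} = \left(-11 + 99\right) \left(-2\right) \left(-4\right) 5 \cdot 3 \cdot 3 = 88 \cdot 8 \cdot 15 \cdot 3 = 88 \cdot 120 \cdot 3 = 10560 \cdot 3 = 31680$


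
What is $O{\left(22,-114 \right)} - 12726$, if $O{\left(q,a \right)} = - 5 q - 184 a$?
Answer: $8140$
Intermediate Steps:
$O{\left(q,a \right)} = - 184 a - 5 q$
$O{\left(22,-114 \right)} - 12726 = \left(\left(-184\right) \left(-114\right) - 110\right) - 12726 = \left(20976 - 110\right) - 12726 = 20866 - 12726 = 8140$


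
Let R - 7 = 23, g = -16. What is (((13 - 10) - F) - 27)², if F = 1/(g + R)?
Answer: 113569/196 ≈ 579.43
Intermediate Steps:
R = 30 (R = 7 + 23 = 30)
F = 1/14 (F = 1/(-16 + 30) = 1/14 ≈ 0.071429)
(((13 - 10) - F) - 27)² = (((13 - 10) - 1*1/14) - 27)² = ((3 - 1/14) - 27)² = (41/14 - 27)² = (-337/14)² = 113569/196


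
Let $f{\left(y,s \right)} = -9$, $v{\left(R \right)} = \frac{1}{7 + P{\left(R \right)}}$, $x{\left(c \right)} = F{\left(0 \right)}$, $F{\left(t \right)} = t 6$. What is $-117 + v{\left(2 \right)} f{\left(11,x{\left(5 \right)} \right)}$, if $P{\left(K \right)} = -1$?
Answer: $- \frac{237}{2} \approx -118.5$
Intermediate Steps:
$F{\left(t \right)} = 6 t$
$x{\left(c \right)} = 0$ ($x{\left(c \right)} = 6 \cdot 0 = 0$)
$v{\left(R \right)} = \frac{1}{6}$ ($v{\left(R \right)} = \frac{1}{7 - 1} = \frac{1}{6}$)
$-117 + v{\left(2 \right)} f{\left(11,x{\left(5 \right)} \right)} = -117 + \frac{1}{6} \left(-9\right) = -117 - \frac{3}{2} = - \frac{237}{2}$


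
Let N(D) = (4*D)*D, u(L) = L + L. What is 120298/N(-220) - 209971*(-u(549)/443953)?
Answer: 22343765023397/42974650400 ≈ 519.93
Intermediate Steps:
u(L) = 2*L
N(D) = 4*D²
120298/N(-220) - 209971*(-u(549)/443953) = 120298/((4*(-220)²)) - 209971/((-443953/(2*549))) = 120298/((4*48400)) - 209971/((-443953/1098)) = 120298/193600 - 209971/((-443953*1/1098)) = 120298*(1/193600) - 209971/(-443953/1098) = 60149/96800 - 209971*(-1098/443953) = 60149/96800 + 230548158/443953 = 22343765023397/42974650400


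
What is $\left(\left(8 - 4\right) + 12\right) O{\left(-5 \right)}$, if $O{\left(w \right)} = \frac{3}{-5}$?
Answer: $- \frac{48}{5} \approx -9.6$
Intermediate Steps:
$O{\left(w \right)} = - \frac{3}{5}$ ($O{\left(w \right)} = 3 \left(- \frac{1}{5}\right) = - \frac{3}{5}$)
$\left(\left(8 - 4\right) + 12\right) O{\left(-5 \right)} = \left(\left(8 - 4\right) + 12\right) \left(- \frac{3}{5}\right) = \left(4 + 12\right) \left(- \frac{3}{5}\right) = 16 \left(- \frac{3}{5}\right) = - \frac{48}{5}$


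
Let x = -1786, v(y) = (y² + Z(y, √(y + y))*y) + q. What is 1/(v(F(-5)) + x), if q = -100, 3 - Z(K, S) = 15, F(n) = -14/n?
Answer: -25/47794 ≈ -0.00052308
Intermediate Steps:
Z(K, S) = -12 (Z(K, S) = 3 - 1*15 = 3 - 15 = -12)
v(y) = -100 + y² - 12*y (v(y) = (y² - 12*y) - 100 = -100 + y² - 12*y)
1/(v(F(-5)) + x) = 1/((-100 + (-14/(-5))² - (-168)/(-5)) - 1786) = 1/((-100 + (-14*(-⅕))² - (-168)*(-1)/5) - 1786) = 1/((-100 + (14/5)² - 12*14/5) - 1786) = 1/((-100 + 196/25 - 168/5) - 1786) = 1/(-3144/25 - 1786) = 1/(-47794/25) = -25/47794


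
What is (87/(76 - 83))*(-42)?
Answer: 522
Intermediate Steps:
(87/(76 - 83))*(-42) = (87/(-7))*(-42) = -⅐*87*(-42) = -87/7*(-42) = 522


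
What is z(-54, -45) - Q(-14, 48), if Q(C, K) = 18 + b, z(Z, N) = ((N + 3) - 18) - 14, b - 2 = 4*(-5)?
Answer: -74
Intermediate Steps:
b = -18 (b = 2 + 4*(-5) = 2 - 20 = -18)
z(Z, N) = -29 + N (z(Z, N) = ((3 + N) - 18) - 14 = (-15 + N) - 14 = -29 + N)
Q(C, K) = 0 (Q(C, K) = 18 - 18 = 0)
z(-54, -45) - Q(-14, 48) = (-29 - 45) - 1*0 = -74 + 0 = -74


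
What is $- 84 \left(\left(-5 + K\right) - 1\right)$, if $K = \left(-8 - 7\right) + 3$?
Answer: $1512$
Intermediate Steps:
$K = -12$ ($K = -15 + 3 = -12$)
$- 84 \left(\left(-5 + K\right) - 1\right) = - 84 \left(\left(-5 - 12\right) - 1\right) = - 84 \left(-17 - 1\right) = \left(-84\right) \left(-18\right) = 1512$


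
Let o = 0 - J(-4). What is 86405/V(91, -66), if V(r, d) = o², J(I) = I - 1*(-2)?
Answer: 86405/4 ≈ 21601.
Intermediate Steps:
J(I) = 2 + I (J(I) = I + 2 = 2 + I)
o = 2 (o = 0 - (2 - 4) = 0 - 1*(-2) = 0 + 2 = 2)
V(r, d) = 4 (V(r, d) = 2² = 4)
86405/V(91, -66) = 86405/4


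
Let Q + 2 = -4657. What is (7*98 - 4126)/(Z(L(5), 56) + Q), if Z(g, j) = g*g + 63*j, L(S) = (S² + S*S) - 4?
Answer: -688/197 ≈ -3.4924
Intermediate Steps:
Q = -4659 (Q = -2 - 4657 = -4659)
L(S) = -4 + 2*S² (L(S) = (S² + S²) - 4 = 2*S² - 4 = -4 + 2*S²)
Z(g, j) = g² + 63*j
(7*98 - 4126)/(Z(L(5), 56) + Q) = (7*98 - 4126)/(((-4 + 2*5²)² + 63*56) - 4659) = (686 - 4126)/(((-4 + 2*25)² + 3528) - 4659) = -3440/(((-4 + 50)² + 3528) - 4659) = -3440/((46² + 3528) - 4659) = -3440/((2116 + 3528) - 4659) = -3440/(5644 - 4659) = -3440/985 = -3440*1/985 = -688/197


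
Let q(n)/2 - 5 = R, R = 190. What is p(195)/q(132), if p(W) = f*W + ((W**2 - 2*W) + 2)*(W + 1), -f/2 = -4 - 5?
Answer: 3690181/195 ≈ 18924.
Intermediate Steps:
f = 18 (f = -2*(-4 - 5) = -2*(-9) = 18)
q(n) = 390 (q(n) = 10 + 2*190 = 10 + 380 = 390)
p(W) = 18*W + (1 + W)*(2 + W**2 - 2*W) (p(W) = 18*W + ((W**2 - 2*W) + 2)*(W + 1) = 18*W + (2 + W**2 - 2*W)*(1 + W) = 18*W + (1 + W)*(2 + W**2 - 2*W))
p(195)/q(132) = (2 + 195**3 - 1*195**2 + 18*195)/390 = (2 + 7414875 - 1*38025 + 3510)*(1/390) = (2 + 7414875 - 38025 + 3510)*(1/390) = 7380362*(1/390) = 3690181/195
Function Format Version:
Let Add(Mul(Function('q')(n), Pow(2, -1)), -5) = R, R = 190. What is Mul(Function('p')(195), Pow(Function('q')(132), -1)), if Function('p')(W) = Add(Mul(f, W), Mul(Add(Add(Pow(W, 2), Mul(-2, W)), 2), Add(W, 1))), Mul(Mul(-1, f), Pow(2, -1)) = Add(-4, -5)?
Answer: Rational(3690181, 195) ≈ 18924.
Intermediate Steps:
f = 18 (f = Mul(-2, Add(-4, -5)) = Mul(-2, -9) = 18)
Function('q')(n) = 390 (Function('q')(n) = Add(10, Mul(2, 190)) = Add(10, 380) = 390)
Function('p')(W) = Add(Mul(18, W), Mul(Add(1, W), Add(2, Pow(W, 2), Mul(-2, W)))) (Function('p')(W) = Add(Mul(18, W), Mul(Add(Add(Pow(W, 2), Mul(-2, W)), 2), Add(W, 1))) = Add(Mul(18, W), Mul(Add(2, Pow(W, 2), Mul(-2, W)), Add(1, W))) = Add(Mul(18, W), Mul(Add(1, W), Add(2, Pow(W, 2), Mul(-2, W)))))
Mul(Function('p')(195), Pow(Function('q')(132), -1)) = Mul(Add(2, Pow(195, 3), Mul(-1, Pow(195, 2)), Mul(18, 195)), Pow(390, -1)) = Mul(Add(2, 7414875, Mul(-1, 38025), 3510), Rational(1, 390)) = Mul(Add(2, 7414875, -38025, 3510), Rational(1, 390)) = Mul(7380362, Rational(1, 390)) = Rational(3690181, 195)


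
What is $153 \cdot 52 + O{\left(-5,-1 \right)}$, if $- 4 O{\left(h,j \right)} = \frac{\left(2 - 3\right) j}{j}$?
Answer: $\frac{31825}{4} \approx 7956.3$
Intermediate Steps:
$O{\left(h,j \right)} = \frac{1}{4}$ ($O{\left(h,j \right)} = - \frac{\left(2 - 3\right) j \frac{1}{j}}{4} = - \frac{- j \frac{1}{j}}{4} = \left(- \frac{1}{4}\right) \left(-1\right) = \frac{1}{4}$)
$153 \cdot 52 + O{\left(-5,-1 \right)} = 153 \cdot 52 + \frac{1}{4} = 7956 + \frac{1}{4} = \frac{31825}{4}$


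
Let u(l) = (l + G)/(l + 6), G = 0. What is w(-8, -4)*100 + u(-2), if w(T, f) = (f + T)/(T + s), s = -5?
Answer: 2387/26 ≈ 91.808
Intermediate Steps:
w(T, f) = (T + f)/(-5 + T) (w(T, f) = (f + T)/(T - 5) = (T + f)/(-5 + T))
u(l) = l/(6 + l) (u(l) = (l + 0)/(l + 6) = l/(6 + l))
w(-8, -4)*100 + u(-2) = ((-8 - 4)/(-5 - 8))*100 - 2/(6 - 2) = (-12/(-13))*100 - 2/4 = -1/13*(-12)*100 - 2*¼ = (12/13)*100 - ½ = 1200/13 - ½ = 2387/26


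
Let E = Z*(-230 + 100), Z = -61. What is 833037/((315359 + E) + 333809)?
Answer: 833037/657098 ≈ 1.2678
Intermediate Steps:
E = 7930 (E = -61*(-230 + 100) = -61*(-130) = 7930)
833037/((315359 + E) + 333809) = 833037/((315359 + 7930) + 333809) = 833037/(323289 + 333809) = 833037/657098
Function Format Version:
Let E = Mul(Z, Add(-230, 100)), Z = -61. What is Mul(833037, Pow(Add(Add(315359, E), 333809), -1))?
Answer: Rational(833037, 657098) ≈ 1.2678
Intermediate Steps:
E = 7930 (E = Mul(-61, Add(-230, 100)) = Mul(-61, -130) = 7930)
Mul(833037, Pow(Add(Add(315359, E), 333809), -1)) = Mul(833037, Pow(Add(Add(315359, 7930), 333809), -1)) = Mul(833037, Pow(Add(323289, 333809), -1)) = Mul(833037, Pow(657098, -1)) = Mul(833037, Rational(1, 657098)) = Rational(833037, 657098)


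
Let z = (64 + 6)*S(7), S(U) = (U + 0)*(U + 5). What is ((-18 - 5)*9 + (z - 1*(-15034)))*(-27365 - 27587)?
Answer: -1137891064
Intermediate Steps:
S(U) = U*(5 + U)
z = 5880 (z = (64 + 6)*(7*(5 + 7)) = 70*(7*12) = 70*84 = 5880)
((-18 - 5)*9 + (z - 1*(-15034)))*(-27365 - 27587) = ((-18 - 5)*9 + (5880 - 1*(-15034)))*(-27365 - 27587) = (-23*9 + (5880 + 15034))*(-54952) = (-207 + 20914)*(-54952) = 20707*(-54952) = -1137891064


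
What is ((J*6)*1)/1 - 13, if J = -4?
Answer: -37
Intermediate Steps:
((J*6)*1)/1 - 13 = (-4*6*1)/1 - 13 = 1*(-24*1) - 13 = 1*(-24) - 13 = -24 - 13 = -37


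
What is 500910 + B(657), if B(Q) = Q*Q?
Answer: 932559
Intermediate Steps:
B(Q) = Q²
500910 + B(657) = 500910 + 657² = 500910 + 431649 = 932559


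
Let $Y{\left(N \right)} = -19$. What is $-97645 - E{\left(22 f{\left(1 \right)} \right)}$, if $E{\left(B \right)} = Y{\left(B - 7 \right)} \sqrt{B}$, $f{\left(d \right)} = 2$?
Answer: $-97645 + 38 \sqrt{11} \approx -97519.0$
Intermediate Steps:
$E{\left(B \right)} = - 19 \sqrt{B}$
$-97645 - E{\left(22 f{\left(1 \right)} \right)} = -97645 - - 19 \sqrt{22 \cdot 2} = -97645 - - 19 \sqrt{44} = -97645 - - 19 \cdot 2 \sqrt{11} = -97645 - - 38 \sqrt{11} = -97645 + 38 \sqrt{11}$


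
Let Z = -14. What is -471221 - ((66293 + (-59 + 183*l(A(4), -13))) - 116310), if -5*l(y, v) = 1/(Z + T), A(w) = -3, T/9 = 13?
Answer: -216889492/515 ≈ -4.2114e+5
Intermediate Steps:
T = 117 (T = 9*13 = 117)
l(y, v) = -1/515 (l(y, v) = -1/(5*(-14 + 117)) = -1/5/103 = -1/5*1/103 = -1/515)
-471221 - ((66293 + (-59 + 183*l(A(4), -13))) - 116310) = -471221 - ((66293 + (-59 + 183*(-1/515))) - 116310) = -471221 - ((66293 + (-59 - 183/515)) - 116310) = -471221 - ((66293 - 30568/515) - 116310) = -471221 - (34110327/515 - 116310) = -471221 - 1*(-25789323/515) = -471221 + 25789323/515 = -216889492/515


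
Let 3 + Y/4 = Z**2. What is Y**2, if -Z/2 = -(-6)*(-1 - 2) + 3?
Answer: 12873744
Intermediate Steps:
Z = 30 (Z = -2*(-(-6)*(-1 - 2) + 3) = -2*(-(-6)*(-3) + 3) = -2*(-3*6 + 3) = -2*(-18 + 3) = -2*(-15) = 30)
Y = 3588 (Y = -12 + 4*30**2 = -12 + 4*900 = -12 + 3600 = 3588)
Y**2 = 3588**2 = 12873744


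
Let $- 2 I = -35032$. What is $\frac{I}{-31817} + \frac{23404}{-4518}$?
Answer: $- \frac{411891178}{71874603} \approx -5.7307$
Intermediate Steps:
$I = 17516$ ($I = \left(- \frac{1}{2}\right) \left(-35032\right) = 17516$)
$\frac{I}{-31817} + \frac{23404}{-4518} = \frac{17516}{-31817} + \frac{23404}{-4518} = 17516 \left(- \frac{1}{31817}\right) + 23404 \left(- \frac{1}{4518}\right) = - \frac{17516}{31817} - \frac{11702}{2259} = - \frac{411891178}{71874603}$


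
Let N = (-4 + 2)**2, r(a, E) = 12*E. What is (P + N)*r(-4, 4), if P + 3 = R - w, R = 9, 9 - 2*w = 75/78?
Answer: 3732/13 ≈ 287.08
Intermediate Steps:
w = 209/52 (w = 9/2 - 75/(2*78) = 9/2 - 1/2*25/26 = 9/2 - 25/52 = 209/52 ≈ 4.0192)
N = 4 (N = (-2)**2 = 4)
P = 103/52 (P = -3 + (9 - 1*209/52) = -3 + (9 - 209/52) = -3 + 259/52 = 103/52 ≈ 1.9808)
(P + N)*r(-4, 4) = (103/52 + 4)*(12*4) = (311/52)*48 = 3732/13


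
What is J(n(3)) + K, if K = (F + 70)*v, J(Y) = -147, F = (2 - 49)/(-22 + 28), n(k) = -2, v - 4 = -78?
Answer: -14242/3 ≈ -4747.3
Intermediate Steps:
v = -74 (v = 4 - 78 = -74)
F = -47/6 ≈ -7.8333
K = -13801/3 (K = (-47/6 + 70)*(-74) = (373/6)*(-74) = -13801/3 ≈ -4600.3)
J(n(3)) + K = -147 - 13801/3 = -14242/3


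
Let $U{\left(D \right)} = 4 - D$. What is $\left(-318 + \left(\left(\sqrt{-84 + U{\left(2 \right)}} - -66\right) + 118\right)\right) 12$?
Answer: $-1608 + 12 i \sqrt{82} \approx -1608.0 + 108.66 i$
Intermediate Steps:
$\left(-318 + \left(\left(\sqrt{-84 + U{\left(2 \right)}} - -66\right) + 118\right)\right) 12 = \left(-318 + \left(\left(\sqrt{-84 + \left(4 - 2\right)} - -66\right) + 118\right)\right) 12 = \left(-318 + \left(\left(\sqrt{-84 + \left(4 - 2\right)} + 66\right) + 118\right)\right) 12 = \left(-318 + \left(\left(\sqrt{-84 + 2} + 66\right) + 118\right)\right) 12 = \left(-318 + \left(\left(\sqrt{-82} + 66\right) + 118\right)\right) 12 = \left(-318 + \left(\left(i \sqrt{82} + 66\right) + 118\right)\right) 12 = \left(-318 + \left(\left(66 + i \sqrt{82}\right) + 118\right)\right) 12 = \left(-318 + \left(184 + i \sqrt{82}\right)\right) 12 = \left(-134 + i \sqrt{82}\right) 12 = -1608 + 12 i \sqrt{82}$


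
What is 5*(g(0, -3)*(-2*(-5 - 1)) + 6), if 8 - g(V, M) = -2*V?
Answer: 510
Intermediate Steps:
g(V, M) = 8 + 2*V (g(V, M) = 8 - (-2)*V = 8 + 2*V)
5*(g(0, -3)*(-2*(-5 - 1)) + 6) = 5*((8 + 2*0)*(-2*(-5 - 1)) + 6) = 5*((8 + 0)*(-2*(-6)) + 6) = 5*(8*12 + 6) = 5*(96 + 6) = 5*102 = 510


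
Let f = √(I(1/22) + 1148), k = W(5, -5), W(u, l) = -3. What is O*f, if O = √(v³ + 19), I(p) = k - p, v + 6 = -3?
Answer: I*√98363045/11 ≈ 901.62*I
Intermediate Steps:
v = -9 (v = -6 - 3 = -9)
k = -3
I(p) = -3 - p
f = √554158/22 (f = √((-3 - 1/22) + 1148) = √(-67/22 + 1148) = √(25189/22) = √554158/22 ≈ 33.837)
O = I*√710 (O = √((-9)³ + 19) = √(-729 + 19) = √(-710) = I*√710 ≈ 26.646*I)
O*f = (I*√710)*(√554158/22) = I*√98363045/11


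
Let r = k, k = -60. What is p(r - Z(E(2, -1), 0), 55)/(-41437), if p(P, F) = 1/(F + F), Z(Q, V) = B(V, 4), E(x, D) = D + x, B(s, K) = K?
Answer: -1/4558070 ≈ -2.1939e-7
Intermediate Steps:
Z(Q, V) = 4
r = -60
p(P, F) = 1/(2*F)
p(r - Z(E(2, -1), 0), 55)/(-41437) = ((1/2)/55)/(-41437) = ((1/2)*(1/55))*(-1/41437) = (1/110)*(-1/41437) = -1/4558070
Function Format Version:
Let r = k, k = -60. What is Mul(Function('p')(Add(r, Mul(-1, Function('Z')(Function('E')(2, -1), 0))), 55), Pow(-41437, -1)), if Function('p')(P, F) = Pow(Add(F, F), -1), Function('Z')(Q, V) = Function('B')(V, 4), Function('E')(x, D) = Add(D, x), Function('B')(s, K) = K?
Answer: Rational(-1, 4558070) ≈ -2.1939e-7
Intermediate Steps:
Function('Z')(Q, V) = 4
r = -60
Function('p')(P, F) = Mul(Rational(1, 2), Pow(F, -1)) (Function('p')(P, F) = Pow(Mul(2, F), -1) = Mul(Rational(1, 2), Pow(F, -1)))
Mul(Function('p')(Add(r, Mul(-1, Function('Z')(Function('E')(2, -1), 0))), 55), Pow(-41437, -1)) = Mul(Mul(Rational(1, 2), Pow(55, -1)), Pow(-41437, -1)) = Mul(Mul(Rational(1, 2), Rational(1, 55)), Rational(-1, 41437)) = Mul(Rational(1, 110), Rational(-1, 41437)) = Rational(-1, 4558070)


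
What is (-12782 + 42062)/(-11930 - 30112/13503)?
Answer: -197683920/80560451 ≈ -2.4539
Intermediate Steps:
(-12782 + 42062)/(-11930 - 30112/13503) = 29280/(-11930 - 30112*1/13503) = 29280/(-11930 - 30112/13503) = 29280/(-161120902/13503) = 29280*(-13503/161120902) = -197683920/80560451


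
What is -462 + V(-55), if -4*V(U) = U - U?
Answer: -462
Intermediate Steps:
V(U) = 0 (V(U) = -(U - U)/4 = -¼*0 = 0)
-462 + V(-55) = -462 + 0 = -462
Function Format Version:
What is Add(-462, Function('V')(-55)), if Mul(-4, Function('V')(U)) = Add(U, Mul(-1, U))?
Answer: -462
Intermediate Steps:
Function('V')(U) = 0 (Function('V')(U) = Mul(Rational(-1, 4), Add(U, Mul(-1, U))) = Mul(Rational(-1, 4), 0) = 0)
Add(-462, Function('V')(-55)) = Add(-462, 0) = -462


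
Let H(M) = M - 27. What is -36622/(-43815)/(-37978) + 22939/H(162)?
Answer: 1272354343192/7488027315 ≈ 169.92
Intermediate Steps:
H(M) = -27 + M
-36622/(-43815)/(-37978) + 22939/H(162) = -36622/(-43815)/(-37978) + 22939/(-27 + 162) = -36622*(-1/43815)*(-1/37978) + 22939/135 = (36622/43815)*(-1/37978) + 22939*(1/135) = -18311/832003035 + 22939/135 = 1272354343192/7488027315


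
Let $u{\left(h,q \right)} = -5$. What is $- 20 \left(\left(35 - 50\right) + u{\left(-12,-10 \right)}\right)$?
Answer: $400$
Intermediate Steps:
$- 20 \left(\left(35 - 50\right) + u{\left(-12,-10 \right)}\right) = - 20 \left(\left(35 - 50\right) - 5\right) = - 20 \left(-15 - 5\right) = \left(-20\right) \left(-20\right) = 400$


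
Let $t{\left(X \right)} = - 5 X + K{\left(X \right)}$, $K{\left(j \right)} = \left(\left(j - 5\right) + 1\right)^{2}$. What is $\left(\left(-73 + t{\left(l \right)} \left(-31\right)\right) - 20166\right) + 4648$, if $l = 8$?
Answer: $-14847$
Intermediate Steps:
$K{\left(j \right)} = \left(-4 + j\right)^{2}$ ($K{\left(j \right)} = \left(\left(-5 + j\right) + 1\right)^{2} = \left(-4 + j\right)^{2}$)
$t{\left(X \right)} = \left(-4 + X\right)^{2} - 5 X$ ($t{\left(X \right)} = - 5 X + \left(-4 + X\right)^{2} = \left(-4 + X\right)^{2} - 5 X$)
$\left(\left(-73 + t{\left(l \right)} \left(-31\right)\right) - 20166\right) + 4648 = \left(\left(-73 + \left(\left(-4 + 8\right)^{2} - 40\right) \left(-31\right)\right) - 20166\right) + 4648 = \left(\left(-73 + \left(4^{2} - 40\right) \left(-31\right)\right) - 20166\right) + 4648 = \left(\left(-73 + \left(16 - 40\right) \left(-31\right)\right) - 20166\right) + 4648 = \left(\left(-73 - -744\right) - 20166\right) + 4648 = \left(\left(-73 + 744\right) - 20166\right) + 4648 = \left(671 - 20166\right) + 4648 = -19495 + 4648 = -14847$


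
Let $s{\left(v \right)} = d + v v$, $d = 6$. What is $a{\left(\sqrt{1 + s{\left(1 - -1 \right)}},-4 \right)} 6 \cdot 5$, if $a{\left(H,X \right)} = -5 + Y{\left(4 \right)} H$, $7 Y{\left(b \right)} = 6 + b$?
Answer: $-150 + \frac{300 \sqrt{11}}{7} \approx -7.8589$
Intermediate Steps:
$Y{\left(b \right)} = \frac{6}{7} + \frac{b}{7}$ ($Y{\left(b \right)} = \frac{6 + b}{7} = \frac{6}{7} + \frac{b}{7}$)
$s{\left(v \right)} = 6 + v^{2}$ ($s{\left(v \right)} = 6 + v v = 6 + v^{2}$)
$a{\left(H,X \right)} = -5 + \frac{10 H}{7}$ ($a{\left(H,X \right)} = -5 + \left(\frac{6}{7} + \frac{1}{7} \cdot 4\right) H = -5 + \left(\frac{6}{7} + \frac{4}{7}\right) H = -5 + \frac{10 H}{7}$)
$a{\left(\sqrt{1 + s{\left(1 - -1 \right)}},-4 \right)} 6 \cdot 5 = \left(-5 + \frac{10 \sqrt{1 + \left(6 + \left(1 - -1\right)^{2}\right)}}{7}\right) 6 \cdot 5 = \left(-5 + \frac{10 \sqrt{1 + \left(6 + \left(1 + 1\right)^{2}\right)}}{7}\right) 6 \cdot 5 = \left(-5 + \frac{10 \sqrt{1 + \left(6 + 2^{2}\right)}}{7}\right) 6 \cdot 5 = \left(-5 + \frac{10 \sqrt{1 + \left(6 + 4\right)}}{7}\right) 6 \cdot 5 = \left(-5 + \frac{10 \sqrt{1 + 10}}{7}\right) 6 \cdot 5 = \left(-5 + \frac{10 \sqrt{11}}{7}\right) 6 \cdot 5 = \left(-30 + \frac{60 \sqrt{11}}{7}\right) 5 = -150 + \frac{300 \sqrt{11}}{7}$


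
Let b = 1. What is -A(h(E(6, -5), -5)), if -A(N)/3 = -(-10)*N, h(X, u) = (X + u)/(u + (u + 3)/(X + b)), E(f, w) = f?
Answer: -210/37 ≈ -5.6757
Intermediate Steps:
h(X, u) = (X + u)/(u + (3 + u)/(1 + X)) (h(X, u) = (X + u)/(u + (u + 3)/(X + 1)) = (X + u)/(u + (3 + u)/(1 + X)))
A(N) = -30*N (A(N) = -(-3)*(-10*N) = -30*N)
-A(h(E(6, -5), -5)) = -(-30)*(6 - 5 + 6**2 + 6*(-5))/(3 + 2*(-5) + 6*(-5)) = -(-30)*(6 - 5 + 36 - 30)/(3 - 10 - 30) = -(-30)*7/(-37) = -(-30)*(-1/37*7) = -(-30)*(-7)/37 = -1*210/37 = -210/37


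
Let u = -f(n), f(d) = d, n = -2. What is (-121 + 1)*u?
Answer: -240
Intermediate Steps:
u = 2 (u = -1*(-2) = 2)
(-121 + 1)*u = (-121 + 1)*2 = -120*2 = -240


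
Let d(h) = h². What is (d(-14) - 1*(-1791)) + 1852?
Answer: 3839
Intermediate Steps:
(d(-14) - 1*(-1791)) + 1852 = ((-14)² - 1*(-1791)) + 1852 = (196 + 1791) + 1852 = 1987 + 1852 = 3839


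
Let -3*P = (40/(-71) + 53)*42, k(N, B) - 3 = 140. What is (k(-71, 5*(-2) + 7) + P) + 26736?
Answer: 1856287/71 ≈ 26145.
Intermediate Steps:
k(N, B) = 143 (k(N, B) = 3 + 140 = 143)
P = -52122/71 (P = -(40/(-71) + 53)*42/3 = -(40*(-1/71) + 53)*42/3 = -(-40/71 + 53)*42/3 = -1241*42/71 = -1/3*156366/71 = -52122/71 ≈ -734.11)
(k(-71, 5*(-2) + 7) + P) + 26736 = (143 - 52122/71) + 26736 = -41969/71 + 26736 = 1856287/71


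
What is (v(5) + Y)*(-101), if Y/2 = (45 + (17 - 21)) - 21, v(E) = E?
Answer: -4545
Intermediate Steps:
Y = 40 (Y = 2*((45 + (17 - 21)) - 21) = 2*((45 - 4) - 21) = 2*(41 - 21) = 2*20 = 40)
(v(5) + Y)*(-101) = (5 + 40)*(-101) = 45*(-101) = -4545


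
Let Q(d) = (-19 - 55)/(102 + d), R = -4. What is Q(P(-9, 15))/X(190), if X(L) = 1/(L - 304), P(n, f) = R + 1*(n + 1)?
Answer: 1406/15 ≈ 93.733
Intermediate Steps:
P(n, f) = -3 + n (P(n, f) = -4 + 1*(n + 1) = -4 + 1*(1 + n) = -4 + (1 + n) = -3 + n)
Q(d) = -74/(102 + d)
X(L) = 1/(-304 + L)
Q(P(-9, 15))/X(190) = (-74/(102 + (-3 - 9)))/(1/(-304 + 190)) = (-74/(102 - 12))/(1/(-114)) = (-74/90)/(-1/114) = -74*1/90*(-114) = -37/45*(-114) = 1406/15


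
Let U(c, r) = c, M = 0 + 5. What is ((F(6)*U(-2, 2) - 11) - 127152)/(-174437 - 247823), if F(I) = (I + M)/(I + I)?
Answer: 762989/2533560 ≈ 0.30115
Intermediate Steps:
M = 5
F(I) = (5 + I)/(2*I) (F(I) = (I + 5)/(I + I) = (5 + I)/((2*I)) = (5 + I)*(1/(2*I)) = (5 + I)/(2*I))
((F(6)*U(-2, 2) - 11) - 127152)/(-174437 - 247823) = ((((½)*(5 + 6)/6)*(-2) - 11) - 127152)/(-174437 - 247823) = ((((½)*(⅙)*11)*(-2) - 11) - 127152)/(-422260) = (((11/12)*(-2) - 11) - 127152)*(-1/422260) = ((-11/6 - 11) - 127152)*(-1/422260) = (-77/6 - 127152)*(-1/422260) = -762989/6*(-1/422260) = 762989/2533560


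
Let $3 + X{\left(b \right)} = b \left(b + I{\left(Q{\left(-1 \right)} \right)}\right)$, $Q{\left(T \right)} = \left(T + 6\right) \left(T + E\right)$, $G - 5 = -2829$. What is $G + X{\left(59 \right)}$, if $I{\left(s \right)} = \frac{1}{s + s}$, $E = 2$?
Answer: $\frac{6599}{10} \approx 659.9$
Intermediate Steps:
$G = -2824$ ($G = 5 - 2829 = -2824$)
$Q{\left(T \right)} = \left(2 + T\right) \left(6 + T\right)$ ($Q{\left(T \right)} = \left(T + 6\right) \left(T + 2\right) = \left(6 + T\right) \left(2 + T\right) = \left(2 + T\right) \left(6 + T\right)$)
$I{\left(s \right)} = \frac{1}{2 s}$
$X{\left(b \right)} = -3 + b \left(\frac{1}{10} + b\right)$ ($X{\left(b \right)} = -3 + b \left(b + \frac{1}{2 \left(12 + \left(-1\right)^{2} + 8 \left(-1\right)\right)}\right) = -3 + b \left(b + \frac{1}{2 \left(12 + 1 - 8\right)}\right) = -3 + b \left(b + \frac{1}{2 \cdot 5}\right) = -3 + b \left(b + \frac{1}{2} \cdot \frac{1}{5}\right) = -3 + b \left(b + \frac{1}{10}\right) = -3 + b \left(\frac{1}{10} + b\right)$)
$G + X{\left(59 \right)} = -2824 + \left(-3 + 59^{2} + \frac{1}{10} \cdot 59\right) = -2824 + \left(-3 + 3481 + \frac{59}{10}\right) = -2824 + \frac{34839}{10} = \frac{6599}{10}$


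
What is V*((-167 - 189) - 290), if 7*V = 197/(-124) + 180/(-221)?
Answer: 1251283/5642 ≈ 221.78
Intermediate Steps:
V = -65857/191828 (V = (197/(-124) + 180/(-221))/7 = (197*(-1/124) + 180*(-1/221))/7 = (-197/124 - 180/221)/7 = (1/7)*(-65857/27404) = -65857/191828 ≈ -0.34331)
V*((-167 - 189) - 290) = -65857*((-167 - 189) - 290)/191828 = -65857*(-356 - 290)/191828 = -65857/191828*(-646) = 1251283/5642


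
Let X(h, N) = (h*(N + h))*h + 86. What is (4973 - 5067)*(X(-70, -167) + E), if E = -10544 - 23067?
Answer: 112313550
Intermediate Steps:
X(h, N) = 86 + h²*(N + h) (X(h, N) = h²*(N + h) + 86 = 86 + h²*(N + h))
E = -33611
(4973 - 5067)*(X(-70, -167) + E) = (4973 - 5067)*((86 + (-70)³ - 167*(-70)²) - 33611) = -94*((86 - 343000 - 167*4900) - 33611) = -94*((86 - 343000 - 818300) - 33611) = -94*(-1161214 - 33611) = -94*(-1194825) = 112313550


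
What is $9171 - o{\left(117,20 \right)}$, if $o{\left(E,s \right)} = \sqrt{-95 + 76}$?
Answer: $9171 - i \sqrt{19} \approx 9171.0 - 4.3589 i$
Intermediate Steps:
$o{\left(E,s \right)} = i \sqrt{19}$ ($o{\left(E,s \right)} = \sqrt{-19} = i \sqrt{19}$)
$9171 - o{\left(117,20 \right)} = 9171 - i \sqrt{19}$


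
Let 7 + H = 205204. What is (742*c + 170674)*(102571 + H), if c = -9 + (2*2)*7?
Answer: 56866908896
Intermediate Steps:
H = 205197 (H = -7 + 205204 = 205197)
c = 19 (c = -9 + 4*7 = -9 + 28 = 19)
(742*c + 170674)*(102571 + H) = (742*19 + 170674)*(102571 + 205197) = (14098 + 170674)*307768 = 184772*307768 = 56866908896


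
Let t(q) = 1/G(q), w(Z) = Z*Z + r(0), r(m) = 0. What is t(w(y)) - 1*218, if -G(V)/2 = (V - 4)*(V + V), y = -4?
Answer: -167425/768 ≈ -218.00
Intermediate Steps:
G(V) = -4*V*(-4 + V) (G(V) = -2*(V - 4)*(V + V) = -2*(-4 + V)*2*V = -4*V*(-4 + V))
w(Z) = Z² (w(Z) = Z*Z + 0 = Z² + 0 = Z²)
t(q) = 1/(4*q*(4 - q))
t(w(y)) - 1*218 = -1/(4*((-4)²)*(-4 + (-4)²)) - 1*218 = -¼/(16*(-4 + 16)) - 218 = -¼*1/16/12 - 218 = -¼*1/16*1/12 - 218 = -1/768 - 218 = -167425/768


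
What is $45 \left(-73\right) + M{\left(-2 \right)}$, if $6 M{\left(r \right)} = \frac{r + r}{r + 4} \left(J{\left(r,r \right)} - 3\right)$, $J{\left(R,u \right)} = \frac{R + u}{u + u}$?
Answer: $- \frac{9853}{3} \approx -3284.3$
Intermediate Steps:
$J{\left(R,u \right)} = \frac{R + u}{2 u}$
$M{\left(r \right)} = - \frac{2 r}{3 \left(4 + r\right)}$ ($M{\left(r \right)} = \frac{\frac{r + r}{r + 4} \left(\frac{r + r}{2 r} - 3\right)}{6} = \frac{\frac{2 r}{4 + r} \left(\frac{2 r}{2 r} - 3\right)}{6} = \frac{\frac{2 r}{4 + r} \left(1 - 3\right)}{6} = \frac{\frac{2 r}{4 + r} \left(-2\right)}{6} = \frac{\left(-4\right) r \frac{1}{4 + r}}{6} = - \frac{2 r}{3 \left(4 + r\right)}$)
$45 \left(-73\right) + M{\left(-2 \right)} = 45 \left(-73\right) - - \frac{4}{12 + 3 \left(-2\right)} = -3285 - - \frac{4}{12 - 6} = -3285 - - \frac{4}{6} = -3285 - \left(-4\right) \frac{1}{6} = -3285 + \frac{2}{3} = - \frac{9853}{3}$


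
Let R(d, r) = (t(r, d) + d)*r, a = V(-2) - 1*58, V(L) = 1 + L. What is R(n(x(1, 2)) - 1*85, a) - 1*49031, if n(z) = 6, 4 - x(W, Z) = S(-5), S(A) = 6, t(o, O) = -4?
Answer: -44134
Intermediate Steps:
x(W, Z) = -2 (x(W, Z) = 4 - 1*6 = 4 - 6 = -2)
a = -59 (a = (1 - 2) - 1*58 = -1 - 58 = -59)
R(d, r) = r*(-4 + d) (R(d, r) = (-4 + d)*r = r*(-4 + d))
R(n(x(1, 2)) - 1*85, a) - 1*49031 = -59*(-4 + (6 - 1*85)) - 1*49031 = -59*(-4 + (6 - 85)) - 49031 = -59*(-4 - 79) - 49031 = -59*(-83) - 49031 = 4897 - 49031 = -44134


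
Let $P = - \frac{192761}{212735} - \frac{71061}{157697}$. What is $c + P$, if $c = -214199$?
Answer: $- \frac{7185923158710957}{33547671295} \approx -2.142 \cdot 10^{5}$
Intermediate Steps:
$P = - \frac{45514993252}{33547671295}$ ($P = \left(-192761\right) \frac{1}{212735} - \frac{71061}{157697} = - \frac{192761}{212735} - \frac{71061}{157697} = - \frac{45514993252}{33547671295} \approx -1.3567$)
$c + P = -214199 - \frac{45514993252}{33547671295} = - \frac{7185923158710957}{33547671295}$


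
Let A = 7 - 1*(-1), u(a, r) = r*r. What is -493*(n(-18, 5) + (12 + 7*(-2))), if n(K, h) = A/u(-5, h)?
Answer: 20706/25 ≈ 828.24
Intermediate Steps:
u(a, r) = r**2
A = 8 (A = 7 + 1 = 8)
n(K, h) = 8/h**2 (n(K, h) = 8/(h**2) = 8/h**2)
-493*(n(-18, 5) + (12 + 7*(-2))) = -493*(8/5**2 + (12 + 7*(-2))) = -493*(8*(1/25) + (12 - 14)) = -493*(8/25 - 2) = -493*(-42/25) = 20706/25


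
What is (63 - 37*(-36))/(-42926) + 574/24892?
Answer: -1418/150241 ≈ -0.0094382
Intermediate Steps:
(63 - 37*(-36))/(-42926) + 574/24892 = (63 + 1332)*(-1/42926) + 574*(1/24892) = 1395*(-1/42926) + 41/1778 = -1395/42926 + 41/1778 = -1418/150241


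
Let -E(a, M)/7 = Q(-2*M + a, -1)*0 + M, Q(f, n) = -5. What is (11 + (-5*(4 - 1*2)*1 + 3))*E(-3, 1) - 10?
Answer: -38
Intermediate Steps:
E(a, M) = -7*M (E(a, M) = -7*(-5*0 + M) = -7*(0 + M) = -7*M)
(11 + (-5*(4 - 1*2)*1 + 3))*E(-3, 1) - 10 = (11 + (-5*(4 - 1*2)*1 + 3))*(-7*1) - 10 = (11 + (-5*(4 - 2)*1 + 3))*(-7) - 10 = (11 + (-5*2*1 + 3))*(-7) - 10 = (11 + (-10*1 + 3))*(-7) - 10 = (11 + (-10 + 3))*(-7) - 10 = (11 - 7)*(-7) - 10 = 4*(-7) - 10 = -28 - 10 = -38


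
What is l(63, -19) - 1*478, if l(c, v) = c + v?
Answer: -434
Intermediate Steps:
l(63, -19) - 1*478 = (63 - 19) - 1*478 = 44 - 478 = -434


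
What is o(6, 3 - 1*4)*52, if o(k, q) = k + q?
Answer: 260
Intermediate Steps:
o(6, 3 - 1*4)*52 = (6 + (3 - 1*4))*52 = (6 + (3 - 4))*52 = (6 - 1)*52 = 5*52 = 260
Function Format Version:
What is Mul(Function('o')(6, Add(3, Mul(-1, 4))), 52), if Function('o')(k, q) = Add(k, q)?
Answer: 260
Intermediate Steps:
Mul(Function('o')(6, Add(3, Mul(-1, 4))), 52) = Mul(Add(6, Add(3, Mul(-1, 4))), 52) = Mul(Add(6, Add(3, -4)), 52) = Mul(Add(6, -1), 52) = Mul(5, 52) = 260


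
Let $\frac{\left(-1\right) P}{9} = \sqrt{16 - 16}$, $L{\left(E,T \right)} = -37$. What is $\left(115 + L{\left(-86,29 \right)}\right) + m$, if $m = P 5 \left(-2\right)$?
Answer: $78$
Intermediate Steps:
$P = 0$ ($P = - 9 \sqrt{16 - 16} = - 9 \sqrt{0} = \left(-9\right) 0 = 0$)
$m = 0$ ($m = 0 \cdot 5 \left(-2\right) = 0 \left(-2\right) = 0$)
$\left(115 + L{\left(-86,29 \right)}\right) + m = \left(115 - 37\right) + 0 = 78 + 0 = 78$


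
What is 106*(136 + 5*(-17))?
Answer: 5406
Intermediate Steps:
106*(136 + 5*(-17)) = 106*(136 - 85) = 106*51 = 5406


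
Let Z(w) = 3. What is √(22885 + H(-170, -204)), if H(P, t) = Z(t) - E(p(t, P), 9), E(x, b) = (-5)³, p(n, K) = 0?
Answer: 3*√2557 ≈ 151.70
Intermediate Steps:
E(x, b) = -125
H(P, t) = 128 (H(P, t) = 3 - 1*(-125) = 3 + 125 = 128)
√(22885 + H(-170, -204)) = √(22885 + 128) = √23013 = 3*√2557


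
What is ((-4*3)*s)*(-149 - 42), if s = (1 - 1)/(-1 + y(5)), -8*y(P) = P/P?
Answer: 0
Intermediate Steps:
y(P) = -⅛ (y(P) = -P/(8*P) = -⅛*1 = -⅛)
s = 0 (s = (1 - 1)/(-1 - ⅛) = 0/(-9/8) = 0*(-8/9) = 0)
((-4*3)*s)*(-149 - 42) = (-4*3*0)*(-149 - 42) = -12*0*(-191) = 0*(-191) = 0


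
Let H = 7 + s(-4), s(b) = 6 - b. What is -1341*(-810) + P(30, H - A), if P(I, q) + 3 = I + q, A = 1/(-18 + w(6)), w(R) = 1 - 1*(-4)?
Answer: 14121303/13 ≈ 1.0863e+6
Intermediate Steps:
w(R) = 5 (w(R) = 1 + 4 = 5)
A = -1/13 (A = 1/(-18 + 5) = 1/(-13) = -1/13 ≈ -0.076923)
H = 17 (H = 7 + (6 - 1*(-4)) = 7 + (6 + 4) = 7 + 10 = 17)
P(I, q) = -3 + I + q (P(I, q) = -3 + (I + q) = -3 + I + q)
-1341*(-810) + P(30, H - A) = -1341*(-810) + (-3 + 30 + (17 - 1*(-1/13))) = 1086210 + (-3 + 30 + (17 + 1/13)) = 1086210 + (-3 + 30 + 222/13) = 1086210 + 573/13 = 14121303/13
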